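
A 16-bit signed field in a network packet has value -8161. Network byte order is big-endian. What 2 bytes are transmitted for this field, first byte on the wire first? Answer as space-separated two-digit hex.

Two's complement of -8161 in 16 bits: 8161 = 0x1FE1; invert → 0xE01E; add 1 → 0xE01F.
Split into bytes (most-significant first): E0 1F.
Big-endian stores the most-significant byte at the lowest address.
So the memory order matches the most-significant-first order: E0 1F.

E0 1F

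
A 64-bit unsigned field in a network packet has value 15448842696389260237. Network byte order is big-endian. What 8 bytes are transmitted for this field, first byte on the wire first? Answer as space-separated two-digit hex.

15448842696389260237 in hexadecimal, padded to 64 bits, is 0xD6655094B52B73CD.
Split into bytes (most-significant first): D6 65 50 94 B5 2B 73 CD.
In big-endian order the high byte comes first in memory.
So the memory order matches the most-significant-first order: D6 65 50 94 B5 2B 73 CD.

D6 65 50 94 B5 2B 73 CD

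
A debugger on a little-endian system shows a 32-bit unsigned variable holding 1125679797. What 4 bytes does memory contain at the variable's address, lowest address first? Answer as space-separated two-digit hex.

B5 82 18 43

1125679797 in hexadecimal, padded to 32 bits, is 0x431882B5.
Split into bytes (most-significant first): 43 18 82 B5.
In little-endian order the low byte comes first in memory.
So at ascending addresses the bytes are B5 82 18 43.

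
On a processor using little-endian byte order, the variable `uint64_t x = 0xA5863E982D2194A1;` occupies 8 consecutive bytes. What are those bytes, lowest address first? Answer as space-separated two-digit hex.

A1 94 21 2D 98 3E 86 A5

Split into bytes (most-significant first): A5 86 3E 98 2D 21 94 A1.
Little-endian stores the least-significant byte at the lowest address.
So at ascending addresses the bytes are A1 94 21 2D 98 3E 86 A5.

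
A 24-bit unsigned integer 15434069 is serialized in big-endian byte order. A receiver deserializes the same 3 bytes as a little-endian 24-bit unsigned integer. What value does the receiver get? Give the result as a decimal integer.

15434069 in 24-bit hexadecimal is 0xEB8155.
Stored big-endian, the bytes at ascending addresses are EB 81 55.
Read back as little-endian, the first byte is least significant, giving 0x5581EB.
0x5581EB = 5603819.

5603819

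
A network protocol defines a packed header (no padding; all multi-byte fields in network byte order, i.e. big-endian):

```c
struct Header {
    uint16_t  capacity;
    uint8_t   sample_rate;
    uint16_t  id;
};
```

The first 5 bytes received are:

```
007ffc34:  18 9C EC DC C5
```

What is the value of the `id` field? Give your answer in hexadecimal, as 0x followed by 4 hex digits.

`id` follows `capacity` (2 B), `sample_rate` (1 B), so it starts at offset 2 + 1 = 3 and occupies 2 bytes.
Bytes at offsets 3..4: DC C5.
In big-endian order the high byte comes first in memory.
The bytes are already most-significant first: 0xDCC5.

0xDCC5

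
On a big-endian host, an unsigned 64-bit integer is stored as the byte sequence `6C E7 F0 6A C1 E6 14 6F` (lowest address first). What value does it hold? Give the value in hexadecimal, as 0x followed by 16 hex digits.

Big-endian stores the most-significant byte at the lowest address.
The bytes are already most-significant first: 0x6CE7F06AC1E6146F.

0x6CE7F06AC1E6146F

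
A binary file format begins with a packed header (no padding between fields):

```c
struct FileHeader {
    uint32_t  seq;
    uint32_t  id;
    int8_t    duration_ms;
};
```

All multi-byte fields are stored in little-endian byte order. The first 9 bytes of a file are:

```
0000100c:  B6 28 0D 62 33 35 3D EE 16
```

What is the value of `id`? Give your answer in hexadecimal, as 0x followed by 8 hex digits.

`id` follows `seq` (4 bytes), so it starts at byte offset 4 and occupies 4 bytes.
Bytes at offsets 4..7: 33 35 3D EE.
Little-endian stores the least-significant byte at the lowest address.
Reassemble most-significant byte first: EE 3D 35 33 → 0xEE3D3533.

0xEE3D3533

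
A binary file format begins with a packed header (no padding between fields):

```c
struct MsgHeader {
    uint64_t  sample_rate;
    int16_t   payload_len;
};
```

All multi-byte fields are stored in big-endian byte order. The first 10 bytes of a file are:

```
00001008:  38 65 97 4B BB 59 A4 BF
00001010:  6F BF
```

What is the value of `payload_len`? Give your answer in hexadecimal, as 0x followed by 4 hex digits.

`payload_len` follows `sample_rate` (8 bytes), so it starts at byte offset 8 and occupies 2 bytes.
Bytes at offsets 8..9: 6F BF.
Big-endian: lowest address holds the most-significant byte.
The bytes are already most-significant first: 0x6FBF.

0x6FBF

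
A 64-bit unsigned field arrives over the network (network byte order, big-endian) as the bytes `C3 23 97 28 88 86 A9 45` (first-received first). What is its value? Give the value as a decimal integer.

Big-endian: lowest address holds the most-significant byte.
The bytes are already most-significant first: 0xC32397288886A945.
0xC32397288886A945 = 14061248661925833029.

14061248661925833029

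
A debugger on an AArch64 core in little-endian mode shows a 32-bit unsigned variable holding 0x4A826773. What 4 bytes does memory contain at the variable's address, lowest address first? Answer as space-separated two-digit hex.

73 67 82 4A

Split into bytes (most-significant first): 4A 82 67 73.
In little-endian order the low byte comes first in memory.
So at ascending addresses the bytes are 73 67 82 4A.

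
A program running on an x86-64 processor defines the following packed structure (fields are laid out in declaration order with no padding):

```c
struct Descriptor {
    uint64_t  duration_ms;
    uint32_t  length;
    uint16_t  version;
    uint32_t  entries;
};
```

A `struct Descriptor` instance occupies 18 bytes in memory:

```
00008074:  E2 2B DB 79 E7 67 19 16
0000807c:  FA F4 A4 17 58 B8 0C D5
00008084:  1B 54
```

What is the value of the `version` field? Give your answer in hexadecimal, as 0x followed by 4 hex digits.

0xB858

`version` follows `duration_ms` (8 B), `length` (4 B), so it starts at offset 8 + 4 = 12 and occupies 2 bytes.
Bytes at offsets 12..13: 58 B8.
Little-endian stores the least-significant byte at the lowest address.
Reassemble most-significant byte first: B8 58 → 0xB858.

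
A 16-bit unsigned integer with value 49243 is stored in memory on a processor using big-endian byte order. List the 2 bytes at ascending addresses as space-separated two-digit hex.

49243 in hexadecimal, padded to 16 bits, is 0xC05B.
Split into bytes (most-significant first): C0 5B.
Big-endian stores the most-significant byte at the lowest address.
So the memory order matches the most-significant-first order: C0 5B.

C0 5B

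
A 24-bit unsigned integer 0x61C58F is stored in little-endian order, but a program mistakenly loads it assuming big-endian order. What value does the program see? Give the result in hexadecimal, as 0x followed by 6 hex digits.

Stored little-endian, the bytes at ascending addresses are 8F C5 61.
Read back as big-endian, the last byte is least significant, giving 0x8FC561.

0x8FC561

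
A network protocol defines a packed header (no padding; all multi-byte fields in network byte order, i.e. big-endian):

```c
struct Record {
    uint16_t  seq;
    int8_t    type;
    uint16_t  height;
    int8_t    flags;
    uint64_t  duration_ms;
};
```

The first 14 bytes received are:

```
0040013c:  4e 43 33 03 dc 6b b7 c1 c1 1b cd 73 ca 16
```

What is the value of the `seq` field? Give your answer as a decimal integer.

20035

`seq` is the first field, at byte offset 0, occupying 2 bytes.
Bytes at offsets 0..1: 4E 43.
In big-endian order the high byte comes first in memory.
The bytes are already most-significant first: 0x4E43.
0x4E43 = 20035.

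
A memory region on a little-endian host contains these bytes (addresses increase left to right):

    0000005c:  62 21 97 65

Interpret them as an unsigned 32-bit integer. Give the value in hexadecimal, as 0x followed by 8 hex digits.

0x65972162

In little-endian order the low byte comes first in memory.
Reassemble most-significant byte first: 65 97 21 62 → 0x65972162.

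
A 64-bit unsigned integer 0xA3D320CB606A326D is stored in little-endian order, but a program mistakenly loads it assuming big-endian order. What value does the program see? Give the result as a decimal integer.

7868468462927008675

Stored little-endian, the bytes at ascending addresses are 6D 32 6A 60 CB 20 D3 A3.
Read back as big-endian, the last byte is least significant, giving 0x6D326A60CB20D3A3.
0x6D326A60CB20D3A3 = 7868468462927008675.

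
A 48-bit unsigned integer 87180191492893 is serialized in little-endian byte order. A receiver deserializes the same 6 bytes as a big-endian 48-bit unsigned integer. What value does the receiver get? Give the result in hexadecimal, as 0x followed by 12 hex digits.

0x1D6B58384A4F

87180191492893 in 48-bit hexadecimal is 0x4F4A38586B1D.
Stored little-endian, the bytes at ascending addresses are 1D 6B 58 38 4A 4F.
Read back as big-endian, the last byte is least significant, giving 0x1D6B58384A4F.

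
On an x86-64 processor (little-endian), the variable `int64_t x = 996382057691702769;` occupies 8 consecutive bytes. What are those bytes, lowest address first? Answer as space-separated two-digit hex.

F1 65 49 D1 33 DC D3 0D

996382057691702769 in hexadecimal, padded to 64 bits, is 0x0DD3DC33D14965F1.
Split into bytes (most-significant first): 0D D3 DC 33 D1 49 65 F1.
Little-endian: lowest address holds the least-significant byte.
So at ascending addresses the bytes are F1 65 49 D1 33 DC D3 0D.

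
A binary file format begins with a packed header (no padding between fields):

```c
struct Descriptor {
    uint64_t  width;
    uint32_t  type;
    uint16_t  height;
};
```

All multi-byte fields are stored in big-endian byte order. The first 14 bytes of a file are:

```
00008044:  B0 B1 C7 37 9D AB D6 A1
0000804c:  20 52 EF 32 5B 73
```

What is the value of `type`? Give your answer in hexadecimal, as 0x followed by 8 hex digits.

`type` follows `width` (8 bytes), so it starts at byte offset 8 and occupies 4 bytes.
Bytes at offsets 8..11: 20 52 EF 32.
Big-endian stores the most-significant byte at the lowest address.
The bytes are already most-significant first: 0x2052EF32.

0x2052EF32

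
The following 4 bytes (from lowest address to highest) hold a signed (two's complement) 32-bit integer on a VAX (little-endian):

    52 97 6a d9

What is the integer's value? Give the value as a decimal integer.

In little-endian order the low byte comes first in memory.
Reassemble most-significant byte first: D9 6A 97 52 → 0xD96A9752.
Top bit is set, so as a signed 32-bit value this is 0xD96A9752 − 2^32 = -647325870.

-647325870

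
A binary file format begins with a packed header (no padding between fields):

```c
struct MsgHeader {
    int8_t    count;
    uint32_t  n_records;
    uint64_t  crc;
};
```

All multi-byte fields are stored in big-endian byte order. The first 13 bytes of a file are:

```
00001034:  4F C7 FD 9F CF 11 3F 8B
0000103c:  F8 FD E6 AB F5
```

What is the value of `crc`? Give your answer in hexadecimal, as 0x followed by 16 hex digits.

`crc` follows `count` (1 B), `n_records` (4 B), so it starts at offset 1 + 4 = 5 and occupies 8 bytes.
Bytes at offsets 5..12: 11 3F 8B F8 FD E6 AB F5.
Big-endian: lowest address holds the most-significant byte.
The bytes are already most-significant first: 0x113F8BF8FDE6ABF5.

0x113F8BF8FDE6ABF5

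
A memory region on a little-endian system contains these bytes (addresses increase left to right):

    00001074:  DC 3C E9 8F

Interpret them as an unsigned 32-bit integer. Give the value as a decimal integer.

2414427356

Little-endian stores the least-significant byte at the lowest address.
Reassemble most-significant byte first: 8F E9 3C DC → 0x8FE93CDC.
0x8FE93CDC = 2414427356.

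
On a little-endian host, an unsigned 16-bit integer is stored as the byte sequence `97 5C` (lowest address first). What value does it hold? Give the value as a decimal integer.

Little-endian: lowest address holds the least-significant byte.
Reassemble most-significant byte first: 5C 97 → 0x5C97.
0x5C97 = 23703.

23703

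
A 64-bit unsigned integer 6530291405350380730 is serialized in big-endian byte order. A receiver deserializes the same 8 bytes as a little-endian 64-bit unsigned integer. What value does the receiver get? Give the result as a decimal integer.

13413041472656220250

6530291405350380730 in 64-bit hexadecimal is 0x5AA0416F27B224BA.
Stored big-endian, the bytes at ascending addresses are 5A A0 41 6F 27 B2 24 BA.
Read back as little-endian, the first byte is least significant, giving 0xBA24B2276F41A05A.
0xBA24B2276F41A05A = 13413041472656220250.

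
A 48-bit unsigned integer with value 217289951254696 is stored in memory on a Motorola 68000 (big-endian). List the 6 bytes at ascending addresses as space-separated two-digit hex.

C5 9F C2 5B 98 A8

217289951254696 in hexadecimal, padded to 48 bits, is 0xC59FC25B98A8.
Split into bytes (most-significant first): C5 9F C2 5B 98 A8.
Big-endian: lowest address holds the most-significant byte.
So the memory order matches the most-significant-first order: C5 9F C2 5B 98 A8.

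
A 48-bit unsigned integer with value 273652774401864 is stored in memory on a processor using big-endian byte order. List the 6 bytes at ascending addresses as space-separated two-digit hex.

F8 E2 C0 68 F7 48

273652774401864 in hexadecimal, padded to 48 bits, is 0xF8E2C068F748.
Split into bytes (most-significant first): F8 E2 C0 68 F7 48.
Big-endian stores the most-significant byte at the lowest address.
So the memory order matches the most-significant-first order: F8 E2 C0 68 F7 48.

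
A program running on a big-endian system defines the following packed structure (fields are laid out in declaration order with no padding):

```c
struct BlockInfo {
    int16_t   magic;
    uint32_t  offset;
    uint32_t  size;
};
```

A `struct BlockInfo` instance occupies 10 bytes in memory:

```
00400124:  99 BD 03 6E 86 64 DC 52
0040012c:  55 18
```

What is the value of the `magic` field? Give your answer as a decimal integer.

`magic` is the first field, at byte offset 0, occupying 2 bytes.
Bytes at offsets 0..1: 99 BD.
Big-endian stores the most-significant byte at the lowest address.
The bytes are already most-significant first: 0x99BD.
Top bit is set, so as a signed 16-bit value this is 0x99BD − 2^16 = -26179.

-26179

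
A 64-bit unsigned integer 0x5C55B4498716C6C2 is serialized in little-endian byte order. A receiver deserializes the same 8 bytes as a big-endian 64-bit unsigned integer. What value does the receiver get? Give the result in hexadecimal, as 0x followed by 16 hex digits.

0xC2C6168749B4555C

Stored little-endian, the bytes at ascending addresses are C2 C6 16 87 49 B4 55 5C.
Read back as big-endian, the last byte is least significant, giving 0xC2C6168749B4555C.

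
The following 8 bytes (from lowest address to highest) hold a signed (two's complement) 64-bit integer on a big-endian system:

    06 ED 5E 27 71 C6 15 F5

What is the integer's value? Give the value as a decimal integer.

Big-endian stores the most-significant byte at the lowest address.
The bytes are already most-significant first: 0x06ED5E2771C615F5.
0x06ED5E2771C615F5 = 499158657213535733.

499158657213535733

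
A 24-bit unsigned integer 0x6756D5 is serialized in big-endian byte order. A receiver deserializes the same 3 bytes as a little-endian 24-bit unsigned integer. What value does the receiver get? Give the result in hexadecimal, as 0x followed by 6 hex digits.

0xD55667

Stored big-endian, the bytes at ascending addresses are 67 56 D5.
Read back as little-endian, the first byte is least significant, giving 0xD55667.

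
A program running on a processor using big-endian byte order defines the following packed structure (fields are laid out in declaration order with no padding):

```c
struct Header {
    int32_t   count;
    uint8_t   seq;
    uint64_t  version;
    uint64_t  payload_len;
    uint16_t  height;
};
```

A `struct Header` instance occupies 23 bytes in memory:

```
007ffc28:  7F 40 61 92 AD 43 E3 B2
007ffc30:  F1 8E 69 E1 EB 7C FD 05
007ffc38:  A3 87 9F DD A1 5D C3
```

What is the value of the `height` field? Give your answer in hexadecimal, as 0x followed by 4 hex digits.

0x5DC3

`height` follows `count` (4 B), `seq` (1 B), `version` (8 B), `payload_len` (8 B), so it starts at offset 4 + 1 + 8 + 8 = 21 and occupies 2 bytes.
Bytes at offsets 21..22: 5D C3.
In big-endian order the high byte comes first in memory.
The bytes are already most-significant first: 0x5DC3.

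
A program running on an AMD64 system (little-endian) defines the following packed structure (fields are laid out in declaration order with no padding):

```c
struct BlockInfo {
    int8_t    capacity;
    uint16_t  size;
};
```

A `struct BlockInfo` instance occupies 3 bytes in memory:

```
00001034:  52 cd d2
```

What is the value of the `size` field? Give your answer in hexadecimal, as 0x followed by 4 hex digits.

`size` follows `capacity` (1 byte), so it starts at byte offset 1 and occupies 2 bytes.
Bytes at offsets 1..2: CD D2.
Little-endian stores the least-significant byte at the lowest address.
Reassemble most-significant byte first: D2 CD → 0xD2CD.

0xD2CD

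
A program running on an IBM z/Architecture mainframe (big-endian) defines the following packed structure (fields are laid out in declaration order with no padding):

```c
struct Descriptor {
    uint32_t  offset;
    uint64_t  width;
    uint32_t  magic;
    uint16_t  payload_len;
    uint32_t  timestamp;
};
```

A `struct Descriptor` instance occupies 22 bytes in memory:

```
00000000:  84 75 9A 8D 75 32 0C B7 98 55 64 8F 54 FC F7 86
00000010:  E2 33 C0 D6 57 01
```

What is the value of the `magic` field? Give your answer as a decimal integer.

`magic` follows `offset` (4 B), `width` (8 B), so it starts at offset 4 + 8 = 12 and occupies 4 bytes.
Bytes at offsets 12..15: 54 FC F7 86.
Big-endian stores the most-significant byte at the lowest address.
The bytes are already most-significant first: 0x54FCF786.
0x54FCF786 = 1425864582.

1425864582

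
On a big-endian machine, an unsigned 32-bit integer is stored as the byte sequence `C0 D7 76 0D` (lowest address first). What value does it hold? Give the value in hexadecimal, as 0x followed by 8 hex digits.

0xC0D7760D

Big-endian stores the most-significant byte at the lowest address.
The bytes are already most-significant first: 0xC0D7760D.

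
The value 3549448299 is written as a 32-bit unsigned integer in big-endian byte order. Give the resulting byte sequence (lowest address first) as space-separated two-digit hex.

D3 90 48 6B

3549448299 in hexadecimal, padded to 32 bits, is 0xD390486B.
Split into bytes (most-significant first): D3 90 48 6B.
In big-endian order the high byte comes first in memory.
So the memory order matches the most-significant-first order: D3 90 48 6B.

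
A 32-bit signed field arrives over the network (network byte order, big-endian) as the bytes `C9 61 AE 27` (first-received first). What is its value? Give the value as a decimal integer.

Big-endian stores the most-significant byte at the lowest address.
The bytes are already most-significant first: 0xC961AE27.
Top bit is set, so as a signed 32-bit value this is 0xC961AE27 − 2^32 = -916345305.

-916345305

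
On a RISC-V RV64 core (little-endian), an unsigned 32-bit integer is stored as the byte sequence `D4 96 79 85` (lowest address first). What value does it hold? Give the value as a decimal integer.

2239338196

Little-endian: lowest address holds the least-significant byte.
Reassemble most-significant byte first: 85 79 96 D4 → 0x857996D4.
0x857996D4 = 2239338196.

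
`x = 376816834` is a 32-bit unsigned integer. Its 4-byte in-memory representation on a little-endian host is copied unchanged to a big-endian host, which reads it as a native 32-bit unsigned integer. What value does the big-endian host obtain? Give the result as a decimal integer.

3267654934

376816834 in 32-bit hexadecimal is 0x1675C4C2.
Stored little-endian, the bytes at ascending addresses are C2 C4 75 16.
Read back as big-endian, the last byte is least significant, giving 0xC2C47516.
0xC2C47516 = 3267654934.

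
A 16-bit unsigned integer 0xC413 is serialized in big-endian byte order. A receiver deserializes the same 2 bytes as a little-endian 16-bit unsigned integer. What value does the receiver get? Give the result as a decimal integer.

Stored big-endian, the bytes at ascending addresses are C4 13.
Read back as little-endian, the first byte is least significant, giving 0x13C4.
0x13C4 = 5060.

5060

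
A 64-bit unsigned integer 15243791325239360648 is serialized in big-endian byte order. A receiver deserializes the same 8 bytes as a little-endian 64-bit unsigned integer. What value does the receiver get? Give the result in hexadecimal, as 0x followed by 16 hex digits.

15243791325239360648 in 64-bit hexadecimal is 0xD38CD371FB12BC88.
Stored big-endian, the bytes at ascending addresses are D3 8C D3 71 FB 12 BC 88.
Read back as little-endian, the first byte is least significant, giving 0x88BC12FB71D38CD3.

0x88BC12FB71D38CD3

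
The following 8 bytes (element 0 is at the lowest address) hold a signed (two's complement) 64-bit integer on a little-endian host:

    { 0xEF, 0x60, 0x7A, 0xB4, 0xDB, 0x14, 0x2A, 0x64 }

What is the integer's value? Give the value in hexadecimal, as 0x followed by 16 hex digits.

In little-endian order the low byte comes first in memory.
Reassemble most-significant byte first: 64 2A 14 DB B4 7A 60 EF → 0x642A14DBB47A60EF.

0x642A14DBB47A60EF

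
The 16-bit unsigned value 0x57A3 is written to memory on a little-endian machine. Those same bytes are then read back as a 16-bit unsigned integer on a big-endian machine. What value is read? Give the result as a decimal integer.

Stored little-endian, the bytes at ascending addresses are A3 57.
Read back as big-endian, the last byte is least significant, giving 0xA357.
0xA357 = 41815.

41815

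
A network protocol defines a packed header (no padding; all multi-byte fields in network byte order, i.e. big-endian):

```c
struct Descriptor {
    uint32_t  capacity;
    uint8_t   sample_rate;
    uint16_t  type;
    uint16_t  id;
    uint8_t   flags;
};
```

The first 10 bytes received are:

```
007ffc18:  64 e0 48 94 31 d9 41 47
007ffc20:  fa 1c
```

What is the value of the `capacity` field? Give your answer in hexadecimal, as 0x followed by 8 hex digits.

0x64E04894

`capacity` is the first field, at byte offset 0, occupying 4 bytes.
Bytes at offsets 0..3: 64 E0 48 94.
In big-endian order the high byte comes first in memory.
The bytes are already most-significant first: 0x64E04894.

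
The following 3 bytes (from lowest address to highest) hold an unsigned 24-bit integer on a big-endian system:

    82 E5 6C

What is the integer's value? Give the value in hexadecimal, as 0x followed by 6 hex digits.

In big-endian order the high byte comes first in memory.
The bytes are already most-significant first: 0x82E56C.

0x82E56C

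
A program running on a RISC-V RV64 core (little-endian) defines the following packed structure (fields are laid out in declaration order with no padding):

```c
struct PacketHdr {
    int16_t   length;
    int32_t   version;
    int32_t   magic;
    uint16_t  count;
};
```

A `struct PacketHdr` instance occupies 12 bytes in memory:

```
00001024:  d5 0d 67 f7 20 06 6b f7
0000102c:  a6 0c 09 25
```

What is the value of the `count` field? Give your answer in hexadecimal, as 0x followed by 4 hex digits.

`count` follows `length` (2 B), `version` (4 B), `magic` (4 B), so it starts at offset 2 + 4 + 4 = 10 and occupies 2 bytes.
Bytes at offsets 10..11: 09 25.
Little-endian stores the least-significant byte at the lowest address.
Reassemble most-significant byte first: 25 09 → 0x2509.

0x2509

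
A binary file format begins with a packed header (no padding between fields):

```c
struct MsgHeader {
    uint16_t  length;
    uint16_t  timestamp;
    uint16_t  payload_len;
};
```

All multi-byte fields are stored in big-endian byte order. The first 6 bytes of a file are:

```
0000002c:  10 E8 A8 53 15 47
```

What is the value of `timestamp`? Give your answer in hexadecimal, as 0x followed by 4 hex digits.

0xA853

`timestamp` follows `length` (2 bytes), so it starts at byte offset 2 and occupies 2 bytes.
Bytes at offsets 2..3: A8 53.
Big-endian stores the most-significant byte at the lowest address.
The bytes are already most-significant first: 0xA853.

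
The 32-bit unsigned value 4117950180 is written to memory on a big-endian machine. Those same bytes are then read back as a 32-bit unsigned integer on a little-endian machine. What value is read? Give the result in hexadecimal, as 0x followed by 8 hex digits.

0xE4EE72F5

4117950180 in 32-bit hexadecimal is 0xF572EEE4.
Stored big-endian, the bytes at ascending addresses are F5 72 EE E4.
Read back as little-endian, the first byte is least significant, giving 0xE4EE72F5.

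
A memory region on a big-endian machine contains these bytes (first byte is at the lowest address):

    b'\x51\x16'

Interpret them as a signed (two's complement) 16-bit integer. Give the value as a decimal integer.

Big-endian stores the most-significant byte at the lowest address.
The bytes are already most-significant first: 0x5116.
0x5116 = 20758.

20758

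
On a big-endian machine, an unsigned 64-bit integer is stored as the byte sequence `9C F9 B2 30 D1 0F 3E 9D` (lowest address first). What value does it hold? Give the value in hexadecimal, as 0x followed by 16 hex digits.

0x9CF9B230D10F3E9D

Big-endian stores the most-significant byte at the lowest address.
The bytes are already most-significant first: 0x9CF9B230D10F3E9D.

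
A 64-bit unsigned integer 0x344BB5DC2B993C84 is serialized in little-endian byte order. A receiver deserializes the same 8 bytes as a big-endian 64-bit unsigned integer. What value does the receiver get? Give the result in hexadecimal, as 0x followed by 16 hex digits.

Stored little-endian, the bytes at ascending addresses are 84 3C 99 2B DC B5 4B 34.
Read back as big-endian, the last byte is least significant, giving 0x843C992BDCB54B34.

0x843C992BDCB54B34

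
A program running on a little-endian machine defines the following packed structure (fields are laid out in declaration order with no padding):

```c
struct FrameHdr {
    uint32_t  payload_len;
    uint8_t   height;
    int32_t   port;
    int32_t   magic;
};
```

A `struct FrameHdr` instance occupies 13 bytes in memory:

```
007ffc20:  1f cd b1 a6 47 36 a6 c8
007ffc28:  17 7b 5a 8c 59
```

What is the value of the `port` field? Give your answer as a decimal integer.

`port` follows `payload_len` (4 B), `height` (1 B), so it starts at offset 4 + 1 = 5 and occupies 4 bytes.
Bytes at offsets 5..8: 36 A6 C8 17.
Little-endian stores the least-significant byte at the lowest address.
Reassemble most-significant byte first: 17 C8 A6 36 → 0x17C8A636.
0x17C8A636 = 399025718.

399025718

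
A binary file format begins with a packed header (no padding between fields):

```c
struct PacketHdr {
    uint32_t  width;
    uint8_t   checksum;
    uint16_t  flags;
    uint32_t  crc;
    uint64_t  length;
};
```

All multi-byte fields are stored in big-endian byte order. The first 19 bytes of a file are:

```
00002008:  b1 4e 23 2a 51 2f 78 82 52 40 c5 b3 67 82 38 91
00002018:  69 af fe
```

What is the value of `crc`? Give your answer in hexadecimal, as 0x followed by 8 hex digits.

0x825240C5

`crc` follows `width` (4 B), `checksum` (1 B), `flags` (2 B), so it starts at offset 4 + 1 + 2 = 7 and occupies 4 bytes.
Bytes at offsets 7..10: 82 52 40 C5.
Big-endian stores the most-significant byte at the lowest address.
The bytes are already most-significant first: 0x825240C5.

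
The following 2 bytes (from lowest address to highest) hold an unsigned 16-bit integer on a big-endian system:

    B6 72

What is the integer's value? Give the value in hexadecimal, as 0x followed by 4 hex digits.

Big-endian stores the most-significant byte at the lowest address.
The bytes are already most-significant first: 0xB672.

0xB672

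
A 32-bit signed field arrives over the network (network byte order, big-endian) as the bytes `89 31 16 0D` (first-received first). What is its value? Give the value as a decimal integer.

In big-endian order the high byte comes first in memory.
The bytes are already most-significant first: 0x8931160D.
Top bit is set, so as a signed 32-bit value this is 0x8931160D − 2^32 = -1993271795.

-1993271795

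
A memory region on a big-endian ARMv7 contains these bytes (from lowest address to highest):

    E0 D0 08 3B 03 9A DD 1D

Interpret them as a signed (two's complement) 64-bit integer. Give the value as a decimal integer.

In big-endian order the high byte comes first in memory.
The bytes are already most-significant first: 0xE0D0083B039ADD1D.
Top bit is set, so as a signed 64-bit value this is 0xE0D0083B039ADD1D − 2^64 = -2247287164501304035.

-2247287164501304035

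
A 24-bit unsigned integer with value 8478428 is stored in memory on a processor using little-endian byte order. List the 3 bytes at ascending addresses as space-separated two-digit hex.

DC 5E 81

8478428 in hexadecimal, padded to 24 bits, is 0x815EDC.
Split into bytes (most-significant first): 81 5E DC.
In little-endian order the low byte comes first in memory.
So at ascending addresses the bytes are DC 5E 81.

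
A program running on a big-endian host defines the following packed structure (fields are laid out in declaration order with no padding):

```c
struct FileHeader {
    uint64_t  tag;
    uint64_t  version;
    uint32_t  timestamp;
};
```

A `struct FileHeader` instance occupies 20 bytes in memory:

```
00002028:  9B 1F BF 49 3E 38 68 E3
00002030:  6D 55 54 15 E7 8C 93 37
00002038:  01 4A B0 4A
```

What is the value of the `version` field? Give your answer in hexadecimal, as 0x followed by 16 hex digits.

0x6D555415E78C9337

`version` follows `tag` (8 bytes), so it starts at byte offset 8 and occupies 8 bytes.
Bytes at offsets 8..15: 6D 55 54 15 E7 8C 93 37.
In big-endian order the high byte comes first in memory.
The bytes are already most-significant first: 0x6D555415E78C9337.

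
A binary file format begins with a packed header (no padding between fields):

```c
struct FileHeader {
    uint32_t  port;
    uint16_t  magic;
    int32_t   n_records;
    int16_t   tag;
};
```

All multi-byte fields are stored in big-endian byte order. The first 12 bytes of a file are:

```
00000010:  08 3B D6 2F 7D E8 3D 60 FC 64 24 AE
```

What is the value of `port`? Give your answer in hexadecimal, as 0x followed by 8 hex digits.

0x083BD62F

`port` is the first field, at byte offset 0, occupying 4 bytes.
Bytes at offsets 0..3: 08 3B D6 2F.
In big-endian order the high byte comes first in memory.
The bytes are already most-significant first: 0x083BD62F.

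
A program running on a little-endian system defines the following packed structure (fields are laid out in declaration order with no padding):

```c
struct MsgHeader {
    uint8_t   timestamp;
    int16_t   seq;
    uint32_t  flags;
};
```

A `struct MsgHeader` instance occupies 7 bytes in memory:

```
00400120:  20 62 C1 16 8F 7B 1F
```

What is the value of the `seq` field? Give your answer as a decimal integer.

-16030

`seq` follows `timestamp` (1 byte), so it starts at byte offset 1 and occupies 2 bytes.
Bytes at offsets 1..2: 62 C1.
Little-endian stores the least-significant byte at the lowest address.
Reassemble most-significant byte first: C1 62 → 0xC162.
Top bit is set, so as a signed 16-bit value this is 0xC162 − 2^16 = -16030.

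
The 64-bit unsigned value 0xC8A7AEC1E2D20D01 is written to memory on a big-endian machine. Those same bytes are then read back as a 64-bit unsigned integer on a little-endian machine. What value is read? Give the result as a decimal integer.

Stored big-endian, the bytes at ascending addresses are C8 A7 AE C1 E2 D2 0D 01.
Read back as little-endian, the first byte is least significant, giving 0x010DD2E2C1AEA7C8.
0x010DD2E2C1AEA7C8 = 75948640089057224.

75948640089057224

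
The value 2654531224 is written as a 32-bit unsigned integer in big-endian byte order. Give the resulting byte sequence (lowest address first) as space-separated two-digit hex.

2654531224 in hexadecimal, padded to 32 bits, is 0x9E38EE98.
Split into bytes (most-significant first): 9E 38 EE 98.
Big-endian: lowest address holds the most-significant byte.
So the memory order matches the most-significant-first order: 9E 38 EE 98.

9E 38 EE 98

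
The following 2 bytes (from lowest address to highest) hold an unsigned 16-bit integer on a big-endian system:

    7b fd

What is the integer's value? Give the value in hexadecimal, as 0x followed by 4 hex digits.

Big-endian: lowest address holds the most-significant byte.
The bytes are already most-significant first: 0x7BFD.

0x7BFD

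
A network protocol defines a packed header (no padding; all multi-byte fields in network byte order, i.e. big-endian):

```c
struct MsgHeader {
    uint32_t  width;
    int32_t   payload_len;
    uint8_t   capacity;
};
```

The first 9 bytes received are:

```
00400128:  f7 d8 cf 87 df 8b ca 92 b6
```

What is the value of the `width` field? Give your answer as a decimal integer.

`width` is the first field, at byte offset 0, occupying 4 bytes.
Bytes at offsets 0..3: F7 D8 CF 87.
Big-endian: lowest address holds the most-significant byte.
The bytes are already most-significant first: 0xF7D8CF87.
0xF7D8CF87 = 4158181255.

4158181255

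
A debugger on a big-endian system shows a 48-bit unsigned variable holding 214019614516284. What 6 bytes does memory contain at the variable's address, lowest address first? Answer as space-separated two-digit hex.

C2 A6 53 19 24 3C

214019614516284 in hexadecimal, padded to 48 bits, is 0xC2A65319243C.
Split into bytes (most-significant first): C2 A6 53 19 24 3C.
Big-endian stores the most-significant byte at the lowest address.
So the memory order matches the most-significant-first order: C2 A6 53 19 24 3C.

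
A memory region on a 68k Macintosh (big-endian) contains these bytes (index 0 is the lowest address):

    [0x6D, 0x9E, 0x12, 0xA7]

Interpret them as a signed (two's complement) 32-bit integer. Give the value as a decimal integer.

Big-endian: lowest address holds the most-significant byte.
The bytes are already most-significant first: 0x6D9E12A7.
0x6D9E12A7 = 1839076007.

1839076007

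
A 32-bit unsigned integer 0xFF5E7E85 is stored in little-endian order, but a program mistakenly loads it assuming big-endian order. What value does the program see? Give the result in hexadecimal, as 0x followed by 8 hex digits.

0x857E5EFF

Stored little-endian, the bytes at ascending addresses are 85 7E 5E FF.
Read back as big-endian, the last byte is least significant, giving 0x857E5EFF.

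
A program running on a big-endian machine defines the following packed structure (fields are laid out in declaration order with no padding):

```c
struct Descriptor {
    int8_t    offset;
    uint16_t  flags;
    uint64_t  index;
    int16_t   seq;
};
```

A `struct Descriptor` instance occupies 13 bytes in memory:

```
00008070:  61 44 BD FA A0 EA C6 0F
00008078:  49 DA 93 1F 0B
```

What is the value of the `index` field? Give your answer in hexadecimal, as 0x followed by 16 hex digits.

0xFAA0EAC60F49DA93

`index` follows `offset` (1 B), `flags` (2 B), so it starts at offset 1 + 2 = 3 and occupies 8 bytes.
Bytes at offsets 3..10: FA A0 EA C6 0F 49 DA 93.
Big-endian: lowest address holds the most-significant byte.
The bytes are already most-significant first: 0xFAA0EAC60F49DA93.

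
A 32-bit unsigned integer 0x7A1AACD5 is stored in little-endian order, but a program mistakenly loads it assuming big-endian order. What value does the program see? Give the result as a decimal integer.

Stored little-endian, the bytes at ascending addresses are D5 AC 1A 7A.
Read back as big-endian, the last byte is least significant, giving 0xD5AC1A7A.
0xD5AC1A7A = 3584825978.

3584825978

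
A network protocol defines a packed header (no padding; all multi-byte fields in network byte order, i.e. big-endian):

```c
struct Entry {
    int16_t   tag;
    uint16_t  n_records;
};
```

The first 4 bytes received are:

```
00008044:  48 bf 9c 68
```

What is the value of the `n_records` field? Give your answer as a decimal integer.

`n_records` follows `tag` (2 bytes), so it starts at byte offset 2 and occupies 2 bytes.
Bytes at offsets 2..3: 9C 68.
In big-endian order the high byte comes first in memory.
The bytes are already most-significant first: 0x9C68.
0x9C68 = 40040.

40040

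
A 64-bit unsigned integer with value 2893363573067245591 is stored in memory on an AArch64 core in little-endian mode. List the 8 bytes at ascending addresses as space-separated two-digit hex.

2893363573067245591 in hexadecimal, padded to 64 bits, is 0x28274AD70ABA6817.
Split into bytes (most-significant first): 28 27 4A D7 0A BA 68 17.
In little-endian order the low byte comes first in memory.
So at ascending addresses the bytes are 17 68 BA 0A D7 4A 27 28.

17 68 BA 0A D7 4A 27 28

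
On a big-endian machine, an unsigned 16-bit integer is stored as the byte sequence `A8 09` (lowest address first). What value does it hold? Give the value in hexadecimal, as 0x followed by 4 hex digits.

Big-endian: lowest address holds the most-significant byte.
The bytes are already most-significant first: 0xA809.

0xA809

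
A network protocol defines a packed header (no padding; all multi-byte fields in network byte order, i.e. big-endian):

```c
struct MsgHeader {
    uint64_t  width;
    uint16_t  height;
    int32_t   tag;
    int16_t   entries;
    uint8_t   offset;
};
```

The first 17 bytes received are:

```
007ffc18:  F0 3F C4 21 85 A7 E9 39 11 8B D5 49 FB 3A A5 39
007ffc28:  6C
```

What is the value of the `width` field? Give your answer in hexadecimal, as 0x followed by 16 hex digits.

0xF03FC42185A7E939

`width` is the first field, at byte offset 0, occupying 8 bytes.
Bytes at offsets 0..7: F0 3F C4 21 85 A7 E9 39.
Big-endian: lowest address holds the most-significant byte.
The bytes are already most-significant first: 0xF03FC42185A7E939.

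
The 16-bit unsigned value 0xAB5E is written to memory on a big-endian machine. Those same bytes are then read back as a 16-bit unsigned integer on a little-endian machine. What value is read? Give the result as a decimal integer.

24235

Stored big-endian, the bytes at ascending addresses are AB 5E.
Read back as little-endian, the first byte is least significant, giving 0x5EAB.
0x5EAB = 24235.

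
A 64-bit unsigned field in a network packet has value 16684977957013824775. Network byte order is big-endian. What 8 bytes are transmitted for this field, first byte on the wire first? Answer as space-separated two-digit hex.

16684977957013824775 in hexadecimal, padded to 64 bits, is 0xE78CF30D15082507.
Split into bytes (most-significant first): E7 8C F3 0D 15 08 25 07.
Big-endian stores the most-significant byte at the lowest address.
So the memory order matches the most-significant-first order: E7 8C F3 0D 15 08 25 07.

E7 8C F3 0D 15 08 25 07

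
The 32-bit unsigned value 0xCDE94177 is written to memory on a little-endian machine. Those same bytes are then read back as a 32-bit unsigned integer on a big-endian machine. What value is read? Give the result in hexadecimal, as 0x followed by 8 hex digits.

0x7741E9CD

Stored little-endian, the bytes at ascending addresses are 77 41 E9 CD.
Read back as big-endian, the last byte is least significant, giving 0x7741E9CD.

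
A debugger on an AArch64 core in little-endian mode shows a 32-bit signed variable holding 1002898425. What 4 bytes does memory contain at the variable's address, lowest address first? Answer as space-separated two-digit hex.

1002898425 in hexadecimal, padded to 32 bits, is 0x3BC703F9.
Split into bytes (most-significant first): 3B C7 03 F9.
Little-endian: lowest address holds the least-significant byte.
So at ascending addresses the bytes are F9 03 C7 3B.

F9 03 C7 3B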